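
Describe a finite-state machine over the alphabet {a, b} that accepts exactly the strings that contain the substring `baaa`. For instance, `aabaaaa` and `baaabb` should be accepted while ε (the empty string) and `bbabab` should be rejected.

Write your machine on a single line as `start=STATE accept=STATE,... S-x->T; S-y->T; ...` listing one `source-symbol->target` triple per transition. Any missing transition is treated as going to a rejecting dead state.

start=q0; accept=q4; q0-a->q0; q0-b->q1; q1-a->q2; q1-b->q1; q2-a->q3; q2-b->q1; q3-a->q4; q3-b->q1; q4-a->q4; q4-b->q4

States q0..q3 record the length of the longest prefix of `baaa` that matches the current input suffix. Reaching q4 means `baaa` has been seen, and we stay there forever. Accept from q4.
A 5-state machine:
        a   b  
>  q0   q0  q1 
   q1   q2  q1 
   q2   q3  q1 
   q3   q4  q1 
 * q4   q4  q4 
(> = start, * = accepting)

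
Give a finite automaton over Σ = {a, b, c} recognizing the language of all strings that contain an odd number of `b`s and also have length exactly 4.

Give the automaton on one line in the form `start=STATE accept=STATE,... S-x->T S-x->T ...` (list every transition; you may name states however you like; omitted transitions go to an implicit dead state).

start=S0 accept=S8 S0-a->S1 S0-b->S2 S0-c->S1 S1-a->S3 S1-b->S4 S1-c->S3 S2-a->S4 S2-b->S3 S2-c->S4 S3-a->S5 S3-b->S6 S3-c->S5 S4-a->S6 S4-b->S5 S4-c->S6 S5-a->S7 S5-b->S8 S5-c->S7 S6-a->S8 S6-b->S7 S6-c->S8 S7-a->S7 S7-b->S7 S7-c->S7 S8-a->S7 S8-b->S7 S8-c->S7

Run two small machines in parallel and take their product. The first has 2 states tracking the count of `b`s modulo 2; the second has 6 states tracking the input length, saturating at 5. A product state is a pair (one from each), accepting exactly when both do. Minimizing collapses redundant product states.
A 9-state machine:
        a   b   c  
>  S0   S1  S2  S1 
   S1   S3  S4  S3 
   S2   S4  S3  S4 
   S3   S5  S6  S5 
   S4   S6  S5  S6 
   S5   S7  S8  S7 
   S6   S8  S7  S8 
   S7   S7  S7  S7 
 * S8   S7  S7  S7 
(> = start, * = accepting)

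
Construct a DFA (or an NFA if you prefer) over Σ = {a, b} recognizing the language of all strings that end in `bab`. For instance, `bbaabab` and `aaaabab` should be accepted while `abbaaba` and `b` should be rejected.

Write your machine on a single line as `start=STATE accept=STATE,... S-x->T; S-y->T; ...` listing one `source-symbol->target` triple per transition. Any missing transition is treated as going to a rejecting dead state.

start=s0; accept=s3; s0-a->s0; s0-b->s1; s1-a->s2; s1-b->s1; s2-a->s0; s2-b->s3; s3-a->s2; s3-b->s1

Remember how much of `bab` the current input suffix matches. State s0 means no match yet; s1 means the last symbol is `b`; s2 means the last 2 symbols are `ba`; s3 means the last 3 symbols are `bab`. Only s3 accepts. On a mismatch, fall back to the longest proper suffix that is still a prefix of `bab`.
4 states suffice.
        a   b  
>  s0   s0  s1 
   s1   s2  s1 
   s2   s0  s3 
 * s3   s2  s1 
(> = start, * = accepting)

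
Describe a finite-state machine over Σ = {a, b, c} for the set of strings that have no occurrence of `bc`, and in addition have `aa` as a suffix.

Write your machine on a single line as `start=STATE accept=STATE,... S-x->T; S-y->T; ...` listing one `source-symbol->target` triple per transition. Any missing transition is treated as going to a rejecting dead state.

Build one automaton per condition and run them in lockstep. The first has 3 states tracking partial matches of the forbidden pattern `bc`; the second has 3 states tracking how much of the suffix `aa` has currently been matched. A product state is a pair (one from each), accepting exactly when both do. Equivalent product states are then merged.
With 5 states:
        a   b   c  
>  q0   q1  q2  q0 
   q1   q3  q2  q0 
   q2   q1  q2  q4 
 * q3   q3  q2  q0 
   q4   q4  q4  q4 
(> = start, * = accepting)

start=q0; accept=q3; q0-a->q1; q0-b->q2; q0-c->q0; q1-a->q3; q1-b->q2; q1-c->q0; q2-a->q1; q2-b->q2; q2-c->q4; q3-a->q3; q3-b->q2; q3-c->q0; q4-a->q4; q4-b->q4; q4-c->q4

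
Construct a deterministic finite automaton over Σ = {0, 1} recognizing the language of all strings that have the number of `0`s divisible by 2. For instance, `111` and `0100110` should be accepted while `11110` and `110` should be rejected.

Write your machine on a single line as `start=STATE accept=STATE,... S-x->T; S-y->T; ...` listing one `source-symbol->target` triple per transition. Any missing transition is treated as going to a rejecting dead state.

Keep the running count of `0`s modulo 2: each `0` advances along the cycle S0 → S1 → S0 while other symbols loop. Accept at S0.
        0   1  
>* S0   S1  S0 
   S1   S0  S1 
(> = start, * = accepting)

start=S0; accept=S0; S0-0->S1; S0-1->S0; S1-0->S0; S1-1->S1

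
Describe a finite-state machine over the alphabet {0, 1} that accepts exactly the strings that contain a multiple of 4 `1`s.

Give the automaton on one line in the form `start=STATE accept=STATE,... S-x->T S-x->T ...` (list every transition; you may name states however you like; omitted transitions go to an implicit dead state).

Keep the running count of `1`s modulo 4: each `1` advances along the cycle q0 → q1 → q2 → q3 → q0 while other symbols loop. Accept at q0.
4 states suffice.
        0   1  
>* q0   q0  q1 
   q1   q1  q2 
   q2   q2  q3 
   q3   q3  q0 
(> = start, * = accepting)

start=q0 accept=q0 q0-0->q0 q0-1->q1 q1-0->q1 q1-1->q2 q2-0->q2 q2-1->q3 q3-0->q3 q3-1->q0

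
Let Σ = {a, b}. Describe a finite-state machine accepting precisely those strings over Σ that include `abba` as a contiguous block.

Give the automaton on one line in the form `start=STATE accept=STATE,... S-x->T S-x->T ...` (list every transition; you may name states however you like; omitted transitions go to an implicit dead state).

States q0..q3 record the length of the longest prefix of `abba` that matches the current input suffix. Reaching q4 means `abba` has been seen, and we stay there forever. Accept from q4.
With 5 states:
        a   b  
>  q0   q1  q0 
   q1   q1  q2 
   q2   q1  q3 
   q3   q4  q0 
 * q4   q4  q4 
(> = start, * = accepting)

start=q0 accept=q4 q0-a->q1 q0-b->q0 q1-a->q1 q1-b->q2 q2-a->q1 q2-b->q3 q3-a->q4 q3-b->q0 q4-a->q4 q4-b->q4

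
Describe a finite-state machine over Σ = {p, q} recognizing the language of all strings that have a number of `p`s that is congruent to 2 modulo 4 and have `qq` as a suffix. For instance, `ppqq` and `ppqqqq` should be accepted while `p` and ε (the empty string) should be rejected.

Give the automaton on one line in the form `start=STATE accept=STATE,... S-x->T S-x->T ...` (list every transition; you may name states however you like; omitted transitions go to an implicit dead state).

Build one automaton per condition and run them in lockstep. The first has 4 states tracking the count of `p`s modulo 4; the second has 3 states tracking how much of the suffix `qq` has currently been matched. A product state is a pair (one from each), accepting exactly when both do. After merging equivalent states the machine shrinks.
With 6 states:
       p  q 
>  A   B  A 
   B   C  B 
   C   D  E 
   D   A  D 
   E   D  F 
 * F   D  F 
(> = start, * = accepting)

start=A accept=F A-p->B A-q->A B-p->C B-q->B C-p->D C-q->E D-p->A D-q->D E-p->D E-q->F F-p->D F-q->F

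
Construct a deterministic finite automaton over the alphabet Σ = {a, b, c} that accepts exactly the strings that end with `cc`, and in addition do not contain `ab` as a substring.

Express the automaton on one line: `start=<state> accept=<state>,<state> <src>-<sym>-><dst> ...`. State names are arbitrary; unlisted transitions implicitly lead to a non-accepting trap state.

Build one automaton per condition and run them in lockstep. One (3 states) tracks how much of the suffix `cc` has currently been matched; the other (3 states) tracks partial matches of the forbidden pattern `ab`. Each combined state is a pair, one component from each; accept when both components accept. Equivalent product states are then merged.
        a   b   c  
>  s0   s1  s0  s2 
   s1   s1  s3  s2 
   s2   s1  s0  s4 
   s3   s3  s3  s3 
 * s4   s1  s0  s4 
(> = start, * = accepting)

start=s0 accept=s4 s0-a->s1 s0-b->s0 s0-c->s2 s1-a->s1 s1-b->s3 s1-c->s2 s2-a->s1 s2-b->s0 s2-c->s4 s3-a->s3 s3-b->s3 s3-c->s3 s4-a->s1 s4-b->s0 s4-c->s4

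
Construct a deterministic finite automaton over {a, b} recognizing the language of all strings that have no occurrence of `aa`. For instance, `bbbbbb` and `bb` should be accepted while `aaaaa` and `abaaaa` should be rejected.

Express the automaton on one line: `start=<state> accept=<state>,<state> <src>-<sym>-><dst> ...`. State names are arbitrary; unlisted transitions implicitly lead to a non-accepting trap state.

Track partial matches of the forbidden pattern `aa`. State q2 is a dead state reached once `aa` has occurred; every other state accepts. q0 means no part of `aa` is currently matched.
A 3-state machine:
        a   b  
>* q0   q1  q0 
 * q1   q2  q0 
   q2   q2  q2 
(> = start, * = accepting)

start=q0 accept=q0,q1 q0-a->q1 q0-b->q0 q1-a->q2 q1-b->q0 q2-a->q2 q2-b->q2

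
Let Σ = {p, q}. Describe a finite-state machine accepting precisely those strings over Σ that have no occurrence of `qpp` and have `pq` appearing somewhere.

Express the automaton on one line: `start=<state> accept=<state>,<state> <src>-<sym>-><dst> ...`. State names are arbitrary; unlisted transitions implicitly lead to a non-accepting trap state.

start=A accept=D,F A-p->B A-q->C B-p->B B-q->D C-p->E C-q->C D-p->F D-q->D E-p->G E-q->D F-p->H F-q->D G-p->G G-q->H H-p->H H-q->H

Run two small machines in parallel and take their product. One (4 states) tracks partial matches of the forbidden pattern `qpp`; the other (3 states) tracks whether and how much of `pq` has been seen. Each combined state is a pair, one component from each; accept when both components accept.
With 8 states:
       p  q 
>  A   B  C 
   B   B  D 
   C   E  C 
 * D   F  D 
   E   G  D 
 * F   H  D 
   G   G  H 
   H   H  H 
(> = start, * = accepting)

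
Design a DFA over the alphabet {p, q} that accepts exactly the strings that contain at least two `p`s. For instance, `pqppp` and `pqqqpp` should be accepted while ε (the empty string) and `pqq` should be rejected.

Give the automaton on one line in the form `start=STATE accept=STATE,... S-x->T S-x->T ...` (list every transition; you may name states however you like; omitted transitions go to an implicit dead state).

start=S0 accept=S2,S3 S0-p->S1 S0-q->S0 S1-p->S2 S1-q->S1 S2-p->S3 S2-q->S2 S3-p->S3 S3-q->S3

Count `p`s, saturating at 3: states S0 through S2 mean 0 through 2 `p`s seen; S3 means more than 2. Each `p` increments (capped at S3); other symbols loop. Accept from {S2, S3}.
A 4-state machine:
        p   q  
>  S0   S1  S0 
   S1   S2  S1 
 * S2   S3  S2 
 * S3   S3  S3 
(> = start, * = accepting)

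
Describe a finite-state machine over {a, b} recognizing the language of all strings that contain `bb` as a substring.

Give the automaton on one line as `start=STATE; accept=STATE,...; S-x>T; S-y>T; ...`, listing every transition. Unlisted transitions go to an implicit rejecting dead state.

start=S0; accept=S2; S0-a>S0; S0-b>S1; S1-a>S0; S1-b>S2; S2-a>S2; S2-b>S2

Track how much of `bb` has been matched so far: state S0 is no progress, S2 is the absorbing accept state reached once `bb` has occurred. Intermediate states record partial matches; on a mismatch, fall back to the longest reusable overlap.
With 3 states:
        a   b  
>  S0   S0  S1 
   S1   S0  S2 
 * S2   S2  S2 
(> = start, * = accepting)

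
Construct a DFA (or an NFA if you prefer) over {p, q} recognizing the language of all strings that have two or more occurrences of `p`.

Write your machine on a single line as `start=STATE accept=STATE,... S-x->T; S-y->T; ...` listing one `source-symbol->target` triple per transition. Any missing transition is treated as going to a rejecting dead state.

start=S0; accept=S2,S3; S0-p->S1; S0-q->S0; S1-p->S2; S1-q->S1; S2-p->S3; S2-q->S2; S3-p->S3; S3-q->S3

Only the number of `p`s matters, and only up to 3. Make a chain S0 → S1 → S2 → S3 advanced by each `p` (with S3 absorbing); every other symbol self-loops. The accepting set is {S2, S3}.
4 states suffice.
        p   q  
>  S0   S1  S0 
   S1   S2  S1 
 * S2   S3  S2 
 * S3   S3  S3 
(> = start, * = accepting)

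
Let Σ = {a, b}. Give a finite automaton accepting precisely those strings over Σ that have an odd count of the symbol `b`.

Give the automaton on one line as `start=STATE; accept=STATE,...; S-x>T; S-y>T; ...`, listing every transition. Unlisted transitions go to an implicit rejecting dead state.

start=q0; accept=q1; q0-a>q0; q0-b>q1; q1-a>q1; q1-b>q0

Keep the running count of `b`s modulo 2: each `b` advances along the cycle q0 → q1 → q0 while other symbols loop. Accept at q1.
2 states suffice.
        a   b  
>  q0   q0  q1 
 * q1   q1  q0 
(> = start, * = accepting)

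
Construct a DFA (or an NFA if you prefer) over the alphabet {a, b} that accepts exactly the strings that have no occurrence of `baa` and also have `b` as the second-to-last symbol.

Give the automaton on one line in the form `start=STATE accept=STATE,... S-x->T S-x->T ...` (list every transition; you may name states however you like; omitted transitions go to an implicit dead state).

start=q0 accept=q5,q6 q0-a->q1 q0-b->q2 q1-a->q3 q1-b->q4 q2-a->q5 q2-b->q6 q3-a->q3 q3-b->q4 q4-a->q5 q4-b->q6 q5-a->q7 q5-b->q4 q6-a->q5 q6-b->q6 q7-a->q7 q7-b->q8 q8-a->q9 q8-b->q10 q9-a->q7 q9-b->q8 q10-a->q9 q10-b->q10

Handle the two conditions separately and then intersect. One (4 states) tracks partial matches of the forbidden pattern `baa`; the other (7 states) tracks the last 2 symbols read. Each combined state is a pair, one component from each; accept when both components accept.
With 11 states:
          a    b  
>  q0     q1   q2 
   q1     q3   q4 
   q2     q5   q6 
   q3     q3   q4 
   q4     q5   q6 
 * q5     q7   q4 
 * q6     q5   q6 
   q7     q7   q8 
   q8     q9  q10 
   q9     q7   q8 
   q10    q9  q10 
(> = start, * = accepting)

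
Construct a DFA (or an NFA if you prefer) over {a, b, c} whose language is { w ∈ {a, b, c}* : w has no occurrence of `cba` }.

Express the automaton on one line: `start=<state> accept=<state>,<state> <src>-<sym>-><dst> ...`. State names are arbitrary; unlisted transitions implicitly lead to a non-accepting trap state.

Track partial matches of the forbidden pattern `cba`. State S3 is a dead state reached once `cba` has occurred; every other state accepts. S0 means no part of `cba` is currently matched.
With 4 states:
        a   b   c  
>* S0   S0  S0  S1 
 * S1   S0  S2  S1 
 * S2   S3  S0  S1 
   S3   S3  S3  S3 
(> = start, * = accepting)

start=S0 accept=S0,S1,S2 S0-a->S0 S0-b->S0 S0-c->S1 S1-a->S0 S1-b->S2 S1-c->S1 S2-a->S3 S2-b->S0 S2-c->S1 S3-a->S3 S3-b->S3 S3-c->S3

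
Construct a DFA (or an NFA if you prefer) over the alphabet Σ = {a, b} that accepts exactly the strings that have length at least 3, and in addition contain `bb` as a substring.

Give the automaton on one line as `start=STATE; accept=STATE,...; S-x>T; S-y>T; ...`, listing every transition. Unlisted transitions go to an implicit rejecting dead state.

start=S0; accept=S8,S11; S0-a>S1; S0-b>S2; S1-a>S3; S1-b>S4; S2-a>S3; S2-b>S5; S3-a>S6; S3-b>S7; S4-a>S6; S4-b>S8; S5-a>S8; S5-b>S8; S6-a>S9; S6-b>S10; S7-a>S9; S7-b>S11; S8-a>S11; S8-b>S11; S9-a>S9; S9-b>S10; S10-a>S9; S10-b>S11; S11-a>S11; S11-b>S11

Run two small machines in parallel and take their product. One (5 states) tracks the input length, saturating at 4; the other (3 states) tracks whether and how much of `bb` has been seen. Each combined state is a pair, one component from each; accept when both components accept.
          a    b  
>  S0     S1   S2 
   S1     S3   S4 
   S2     S3   S5 
   S3     S6   S7 
   S4     S6   S8 
   S5     S8   S8 
   S6     S9  S10 
   S7     S9  S11 
 * S8    S11  S11 
   S9     S9  S10 
   S10    S9  S11 
 * S11   S11  S11 
(> = start, * = accepting)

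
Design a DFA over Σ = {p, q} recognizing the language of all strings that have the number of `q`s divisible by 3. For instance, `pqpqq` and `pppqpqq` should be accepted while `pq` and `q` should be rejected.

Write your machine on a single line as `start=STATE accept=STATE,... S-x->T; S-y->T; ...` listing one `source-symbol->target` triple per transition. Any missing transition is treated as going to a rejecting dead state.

The only thing that matters is how many `q`s have appeared, reduced mod 3. Use one state per residue: A for 0, …, C for 2. Reading `q` moves to the next residue; anything else stays put. A is accepting.
       p  q 
>* A   A  B 
   B   B  C 
   C   C  A 
(> = start, * = accepting)

start=A; accept=A; A-p->A; A-q->B; B-p->B; B-q->C; C-p->C; C-q->A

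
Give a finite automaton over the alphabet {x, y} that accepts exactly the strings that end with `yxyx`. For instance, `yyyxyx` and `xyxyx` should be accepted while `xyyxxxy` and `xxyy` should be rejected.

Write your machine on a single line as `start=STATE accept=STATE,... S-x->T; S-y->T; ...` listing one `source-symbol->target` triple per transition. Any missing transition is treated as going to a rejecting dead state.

start=A; accept=E; A-x->A; A-y->B; B-x->C; B-y->B; C-x->A; C-y->D; D-x->E; D-y->B; E-x->A; E-y->D

Remember how much of `yxyx` the current input suffix matches. State A means no match yet; B means the last symbol is `y`; C means the last 2 symbols are `yx`; D means the last 3 symbols are `yxy`; E means the last 4 symbols are `yxyx`. Only E accepts. On a mismatch, fall back to the longest proper suffix that is still a prefix of `yxyx`.
With 5 states:
       x  y 
>  A   A  B 
   B   C  B 
   C   A  D 
   D   E  B 
 * E   A  D 
(> = start, * = accepting)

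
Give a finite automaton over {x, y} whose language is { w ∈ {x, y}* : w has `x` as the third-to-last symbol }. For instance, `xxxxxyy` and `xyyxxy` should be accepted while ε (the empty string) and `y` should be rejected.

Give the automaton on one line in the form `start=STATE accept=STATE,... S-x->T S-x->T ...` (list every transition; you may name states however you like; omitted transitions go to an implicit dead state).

A DFA must remember the last 3 symbols (since which symbol is third-to-last isn't known until the input ends). Use one state per possible window of the last ≤3 symbols; accept from those whose window starts with `x`.
15 states suffice.
          x    y  
>  S0     S1   S2 
   S1     S3   S4 
   S2     S5   S6 
   S3     S7   S8 
   S4     S9  S10 
   S5    S11  S12 
   S6    S13  S14 
 * S7     S7   S8 
 * S8     S9  S10 
 * S9    S11  S12 
 * S10   S13  S14 
   S11    S7   S8 
   S12    S9  S10 
   S13   S11  S12 
   S14   S13  S14 
(> = start, * = accepting)

start=S0 accept=S7,S8,S9,S10 S0-x->S1 S0-y->S2 S1-x->S3 S1-y->S4 S2-x->S5 S2-y->S6 S3-x->S7 S3-y->S8 S4-x->S9 S4-y->S10 S5-x->S11 S5-y->S12 S6-x->S13 S6-y->S14 S7-x->S7 S7-y->S8 S8-x->S9 S8-y->S10 S9-x->S11 S9-y->S12 S10-x->S13 S10-y->S14 S11-x->S7 S11-y->S8 S12-x->S9 S12-y->S10 S13-x->S11 S13-y->S12 S14-x->S13 S14-y->S14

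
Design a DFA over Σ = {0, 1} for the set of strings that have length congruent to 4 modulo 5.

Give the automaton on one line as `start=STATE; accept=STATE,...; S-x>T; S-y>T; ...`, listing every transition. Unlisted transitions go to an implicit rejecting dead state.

start=q0; accept=q4; q0-0>q1; q0-1>q1; q1-0>q2; q1-1>q2; q2-0>q3; q2-1>q3; q3-0>q4; q3-1>q4; q4-0>q0; q4-1>q0

Count input length modulo 5: every symbol advances one step around the cycle q0 → q1 → q2 → q3 → q4 → q0. Accept at q4.
5 states suffice.
        0   1  
>  q0   q1  q1 
   q1   q2  q2 
   q2   q3  q3 
   q3   q4  q4 
 * q4   q0  q0 
(> = start, * = accepting)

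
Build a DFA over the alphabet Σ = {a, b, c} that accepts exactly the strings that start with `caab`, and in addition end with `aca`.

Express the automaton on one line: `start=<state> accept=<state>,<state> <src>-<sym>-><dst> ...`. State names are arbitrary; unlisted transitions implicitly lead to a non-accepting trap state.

start=S0 accept=S8 S0-a->S1 S0-b->S1 S0-c->S2 S1-a->S1 S1-b->S1 S1-c->S1 S2-a->S3 S2-b->S1 S2-c->S1 S3-a->S4 S3-b->S1 S3-c->S1 S4-a->S1 S4-b->S5 S4-c->S1 S5-a->S6 S5-b->S5 S5-c->S5 S6-a->S6 S6-b->S5 S6-c->S7 S7-a->S8 S7-b->S5 S7-c->S5 S8-a->S6 S8-b->S5 S8-c->S7

Run two small machines in parallel and take their product. One (6 states) tracks whether the input so far still matches the prefix `caab`; the other (4 states) tracks how much of the suffix `aca` has currently been matched. Each combined state is a pair, one component from each; accept when both components accept. Minimizing collapses redundant product states.
A 9-state machine:
        a   b   c  
>  S0   S1  S1  S2 
   S1   S1  S1  S1 
   S2   S3  S1  S1 
   S3   S4  S1  S1 
   S4   S1  S5  S1 
   S5   S6  S5  S5 
   S6   S6  S5  S7 
   S7   S8  S5  S5 
 * S8   S6  S5  S7 
(> = start, * = accepting)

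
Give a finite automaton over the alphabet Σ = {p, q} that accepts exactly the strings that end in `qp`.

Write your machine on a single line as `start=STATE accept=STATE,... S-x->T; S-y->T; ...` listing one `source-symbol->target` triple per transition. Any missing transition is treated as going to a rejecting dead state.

start=s0; accept=s2; s0-p->s0; s0-q->s1; s1-p->s2; s1-q->s1; s2-p->s0; s2-q->s1

Remember how much of `qp` the current input suffix matches. State s0 means no match yet; s1 means the last symbol is `q`; s2 means the last 2 symbols are `qp`. Only s2 accepts. On a mismatch, fall back to the longest proper suffix that is still a prefix of `qp`.
        p   q  
>  s0   s0  s1 
   s1   s2  s1 
 * s2   s0  s1 
(> = start, * = accepting)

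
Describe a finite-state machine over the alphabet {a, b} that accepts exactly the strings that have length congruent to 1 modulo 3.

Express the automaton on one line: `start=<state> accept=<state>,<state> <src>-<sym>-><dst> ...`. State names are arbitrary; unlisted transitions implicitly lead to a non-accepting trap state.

start=S0 accept=S1 S0-a->S1 S0-b->S1 S1-a->S2 S1-b->S2 S2-a->S0 S2-b->S0

Count input length modulo 3: every symbol advances one step around the cycle S0 → S1 → S2 → S0. Accept at S1.
3 states suffice.
        a   b  
>  S0   S1  S1 
 * S1   S2  S2 
   S2   S0  S0 
(> = start, * = accepting)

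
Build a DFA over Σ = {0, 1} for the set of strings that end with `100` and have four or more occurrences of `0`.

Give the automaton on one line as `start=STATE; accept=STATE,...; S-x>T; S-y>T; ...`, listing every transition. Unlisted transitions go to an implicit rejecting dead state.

Run two small machines in parallel and take their product. One (4 states) tracks how much of the suffix `100` has currently been matched; the other (6 states) tracks the count of `0`s, saturating at 5. Each combined state is a pair, one component from each; accept when both components accept.
21 states suffice.
          0    1  
>  S0     S1   S2 
   S1     S3   S4 
   S2     S5   S2 
   S3     S6   S7 
   S4     S8   S4 
   S5     S9   S4 
   S6    S10  S11 
   S7    S12   S7 
   S8    S13   S7 
   S9     S6   S7 
   S10   S14  S15 
   S11   S16  S11 
   S12   S17  S11 
   S13   S10  S11 
   S14   S14  S18 
   S15   S19  S15 
   S16   S20  S15 
 * S17   S14  S15 
   S18   S19  S18 
   S19   S20  S18 
 * S20   S14  S18 
(> = start, * = accepting)

start=S0; accept=S17,S20; S0-0>S1; S0-1>S2; S1-0>S3; S1-1>S4; S2-0>S5; S2-1>S2; S3-0>S6; S3-1>S7; S4-0>S8; S4-1>S4; S5-0>S9; S5-1>S4; S6-0>S10; S6-1>S11; S7-0>S12; S7-1>S7; S8-0>S13; S8-1>S7; S9-0>S6; S9-1>S7; S10-0>S14; S10-1>S15; S11-0>S16; S11-1>S11; S12-0>S17; S12-1>S11; S13-0>S10; S13-1>S11; S14-0>S14; S14-1>S18; S15-0>S19; S15-1>S15; S16-0>S20; S16-1>S15; S17-0>S14; S17-1>S15; S18-0>S19; S18-1>S18; S19-0>S20; S19-1>S18; S20-0>S14; S20-1>S18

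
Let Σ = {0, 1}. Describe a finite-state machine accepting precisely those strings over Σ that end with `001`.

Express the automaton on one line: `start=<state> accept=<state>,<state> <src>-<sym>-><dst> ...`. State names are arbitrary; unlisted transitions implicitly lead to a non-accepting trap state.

Let each state record the length of the longest suffix of the input read so far that is also a prefix of `001`. S1 means the last symbol is `0`; S2 means the last 2 symbols are `00`; S3 means the last 3 symbols are `001`. Accept only at S3, where the string currently ends in `001`.
        0   1  
>  S0   S1  S0 
   S1   S2  S0 
   S2   S2  S3 
 * S3   S1  S0 
(> = start, * = accepting)

start=S0 accept=S3 S0-0->S1 S0-1->S0 S1-0->S2 S1-1->S0 S2-0->S2 S2-1->S3 S3-0->S1 S3-1->S0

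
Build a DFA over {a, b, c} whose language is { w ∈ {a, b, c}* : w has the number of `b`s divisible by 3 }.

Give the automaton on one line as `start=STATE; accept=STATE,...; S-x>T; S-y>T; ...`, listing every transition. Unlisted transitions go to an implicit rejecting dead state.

Keep the running count of `b`s modulo 3: each `b` advances along the cycle q0 → q1 → q2 → q0 while other symbols loop. Accept at q0.
With 3 states:
        a   b   c  
>* q0   q0  q1  q0 
   q1   q1  q2  q1 
   q2   q2  q0  q2 
(> = start, * = accepting)

start=q0; accept=q0; q0-a>q0; q0-b>q1; q0-c>q0; q1-a>q1; q1-b>q2; q1-c>q1; q2-a>q2; q2-b>q0; q2-c>q2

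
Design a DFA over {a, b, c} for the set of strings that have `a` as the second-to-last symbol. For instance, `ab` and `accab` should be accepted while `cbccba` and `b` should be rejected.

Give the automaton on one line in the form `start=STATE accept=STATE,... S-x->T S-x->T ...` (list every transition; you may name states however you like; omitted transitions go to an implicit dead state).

Because acceptance depends on a position counted from the end, the machine has to buffer the most recent 2 symbols. Make each state the string of the last up-to-2 symbols read; on input `x` shift the window left and append `x`. Accept when the buffered window has length 2 and begins with `a`.
13 states suffice.
          a    b    c  
>  S0     S1   S2   S3 
   S1     S4   S5   S6 
   S2     S7   S8   S9 
   S3    S10  S11  S12 
 * S4     S4   S5   S6 
 * S5     S7   S8   S9 
 * S6    S10  S11  S12 
   S7     S4   S5   S6 
   S8     S7   S8   S9 
   S9    S10  S11  S12 
   S10    S4   S5   S6 
   S11    S7   S8   S9 
   S12   S10  S11  S12 
(> = start, * = accepting)

start=S0 accept=S4,S5,S6 S0-a->S1 S0-b->S2 S0-c->S3 S1-a->S4 S1-b->S5 S1-c->S6 S2-a->S7 S2-b->S8 S2-c->S9 S3-a->S10 S3-b->S11 S3-c->S12 S4-a->S4 S4-b->S5 S4-c->S6 S5-a->S7 S5-b->S8 S5-c->S9 S6-a->S10 S6-b->S11 S6-c->S12 S7-a->S4 S7-b->S5 S7-c->S6 S8-a->S7 S8-b->S8 S8-c->S9 S9-a->S10 S9-b->S11 S9-c->S12 S10-a->S4 S10-b->S5 S10-c->S6 S11-a->S7 S11-b->S8 S11-c->S9 S12-a->S10 S12-b->S11 S12-c->S12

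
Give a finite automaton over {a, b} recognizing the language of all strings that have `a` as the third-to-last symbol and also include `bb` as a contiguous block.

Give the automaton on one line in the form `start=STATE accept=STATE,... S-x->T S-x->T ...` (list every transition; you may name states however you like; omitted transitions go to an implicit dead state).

start=q0 accept=q10,q17,q18,q19 q0-a->q1 q0-b->q2 q1-a->q3 q1-b->q4 q2-a->q5 q2-b->q6 q3-a->q7 q3-b->q8 q4-a->q9 q4-b->q10 q5-a->q11 q5-b->q12 q6-a->q13 q6-b->q14 q7-a->q7 q7-b->q8 q8-a->q9 q8-b->q10 q9-a->q11 q9-b->q12 q10-a->q13 q10-b->q14 q11-a->q7 q11-b->q8 q12-a->q9 q12-b->q10 q13-a->q15 q13-b->q16 q14-a->q13 q14-b->q14 q15-a->q17 q15-b->q18 q16-a->q19 q16-b->q10 q17-a->q17 q17-b->q18 q18-a->q19 q18-b->q10 q19-a->q15 q19-b->q16

Run two small machines in parallel and take their product. The first has 15 states tracking the last 3 symbols read; the second has 3 states tracking whether and how much of `bb` has been seen. A product state is a pair (one from each), accepting exactly when both do.
20 states suffice.
          a    b  
>  q0     q1   q2 
   q1     q3   q4 
   q2     q5   q6 
   q3     q7   q8 
   q4     q9  q10 
   q5    q11  q12 
   q6    q13  q14 
   q7     q7   q8 
   q8     q9  q10 
   q9    q11  q12 
 * q10   q13  q14 
   q11    q7   q8 
   q12    q9  q10 
   q13   q15  q16 
   q14   q13  q14 
   q15   q17  q18 
   q16   q19  q10 
 * q17   q17  q18 
 * q18   q19  q10 
 * q19   q15  q16 
(> = start, * = accepting)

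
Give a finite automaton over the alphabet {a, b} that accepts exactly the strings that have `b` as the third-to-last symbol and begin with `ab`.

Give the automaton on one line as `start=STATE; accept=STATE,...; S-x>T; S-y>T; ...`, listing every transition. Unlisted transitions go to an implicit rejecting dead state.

start=S0; accept=S6,S7,S8,S9; S0-a>S1; S0-b>S2; S1-a>S2; S1-b>S3; S2-a>S2; S2-b>S2; S3-a>S4; S3-b>S5; S4-a>S6; S4-b>S7; S5-a>S8; S5-b>S9; S6-a>S10; S6-b>S3; S7-a>S4; S7-b>S5; S8-a>S6; S8-b>S7; S9-a>S8; S9-b>S9; S10-a>S10; S10-b>S3

Handle the two conditions separately and then intersect. One (15 states) tracks the last 3 symbols read; the other (4 states) tracks whether the input so far still matches the prefix `ab`. Each combined state is a pair, one component from each; accept when both components accept. Minimizing collapses redundant product states.
An 11-state machine:
          a    b  
>  S0     S1   S2 
   S1     S2   S3 
   S2     S2   S2 
   S3     S4   S5 
   S4     S6   S7 
   S5     S8   S9 
 * S6    S10   S3 
 * S7     S4   S5 
 * S8     S6   S7 
 * S9     S8   S9 
   S10   S10   S3 
(> = start, * = accepting)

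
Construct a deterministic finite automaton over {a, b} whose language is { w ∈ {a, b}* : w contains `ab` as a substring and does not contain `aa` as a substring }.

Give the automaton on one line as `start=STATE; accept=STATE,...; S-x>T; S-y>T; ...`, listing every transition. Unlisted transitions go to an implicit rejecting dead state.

start=q0; accept=q3,q5; q0-a>q1; q0-b>q0; q1-a>q2; q1-b>q3; q2-a>q2; q2-b>q4; q3-a>q5; q3-b>q3; q4-a>q4; q4-b>q4; q5-a>q4; q5-b>q3

Build one automaton per condition and run them in lockstep. The first has 3 states tracking whether and how much of `ab` has been seen; the second has 3 states tracking partial matches of the forbidden pattern `aa`. A product state is a pair (one from each), accepting exactly when both do.
6 states suffice.
        a   b  
>  q0   q1  q0 
   q1   q2  q3 
   q2   q2  q4 
 * q3   q5  q3 
   q4   q4  q4 
 * q5   q4  q3 
(> = start, * = accepting)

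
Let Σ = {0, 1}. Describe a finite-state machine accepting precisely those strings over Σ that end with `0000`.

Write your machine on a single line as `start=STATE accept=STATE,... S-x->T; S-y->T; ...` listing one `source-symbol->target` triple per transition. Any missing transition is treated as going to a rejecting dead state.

start=S0; accept=S4; S0-0->S1; S0-1->S0; S1-0->S2; S1-1->S0; S2-0->S3; S2-1->S0; S3-0->S4; S3-1->S0; S4-0->S4; S4-1->S0

Remember how much of `0000` the current input suffix matches. State S0 means no match yet; S1 means the last symbol is `0`; S2 means the last 2 symbols are `00`; S3 means the last 3 symbols are `000`; S4 means the last 4 symbols are `0000`. Only S4 accepts. On a mismatch, fall back to the longest proper suffix that is still a prefix of `0000`.
        0   1  
>  S0   S1  S0 
   S1   S2  S0 
   S2   S3  S0 
   S3   S4  S0 
 * S4   S4  S0 
(> = start, * = accepting)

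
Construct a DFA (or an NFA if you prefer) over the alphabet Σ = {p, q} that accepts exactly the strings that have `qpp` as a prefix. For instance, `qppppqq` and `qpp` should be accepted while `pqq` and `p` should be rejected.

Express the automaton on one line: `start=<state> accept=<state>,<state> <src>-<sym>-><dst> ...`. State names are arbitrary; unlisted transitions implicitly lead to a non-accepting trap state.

Check the first 3 symbols one by one: S0 through S2 record how many have matched `qpp` so far; any wrong symbol goes to the dead state S4. After all 3 match we enter the accepting sink S3.
A 5-state machine:
        p   q  
>  S0   S4  S1 
   S1   S2  S4 
   S2   S3  S4 
 * S3   S3  S3 
   S4   S4  S4 
(> = start, * = accepting)

start=S0 accept=S3 S0-p->S4 S0-q->S1 S1-p->S2 S1-q->S4 S2-p->S3 S2-q->S4 S3-p->S3 S3-q->S3 S4-p->S4 S4-q->S4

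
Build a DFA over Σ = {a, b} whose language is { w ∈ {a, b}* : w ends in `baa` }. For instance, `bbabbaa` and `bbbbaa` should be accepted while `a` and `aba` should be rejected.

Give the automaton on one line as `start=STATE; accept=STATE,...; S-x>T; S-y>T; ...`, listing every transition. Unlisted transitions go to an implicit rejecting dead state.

Let each state record the length of the longest suffix of the input read so far that is also a prefix of `baa`. q1 means the last symbol is `b`; q2 means the last 2 symbols are `ba`; q3 means the last 3 symbols are `baa`. Accept only at q3, where the string currently ends in `baa`.
        a   b  
>  q0   q0  q1 
   q1   q2  q1 
   q2   q3  q1 
 * q3   q0  q1 
(> = start, * = accepting)

start=q0; accept=q3; q0-a>q0; q0-b>q1; q1-a>q2; q1-b>q1; q2-a>q3; q2-b>q1; q3-a>q0; q3-b>q1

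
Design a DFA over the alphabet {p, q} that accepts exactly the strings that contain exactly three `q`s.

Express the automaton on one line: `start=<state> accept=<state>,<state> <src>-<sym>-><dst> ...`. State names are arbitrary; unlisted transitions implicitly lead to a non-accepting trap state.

start=A accept=D A-p->A A-q->B B-p->B B-q->C C-p->C C-q->D D-p->D D-q->E E-p->E E-q->E

Only the number of `q`s matters, and only up to 4. Make a chain A → B → C → D → E advanced by each `q` (with E absorbing); every other symbol self-loops. The accepting set is {D}.
With 5 states:
       p  q 
>  A   A  B 
   B   B  C 
   C   C  D 
 * D   D  E 
   E   E  E 
(> = start, * = accepting)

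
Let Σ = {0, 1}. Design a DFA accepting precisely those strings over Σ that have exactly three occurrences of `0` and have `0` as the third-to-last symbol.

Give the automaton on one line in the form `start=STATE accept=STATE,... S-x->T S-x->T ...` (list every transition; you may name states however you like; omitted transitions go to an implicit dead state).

start=A accept=E,I,J,M A-0->B A-1->A B-0->C B-1->D C-0->E C-1->F D-0->G D-1->D E-0->H E-1->I F-0->J F-1->K G-0->L G-1->F H-0->H H-1->H I-0->H I-1->M J-0->H J-1->N K-0->O K-1->K L-0->H L-1->I M-0->H M-1->H N-0->H N-1->M O-0->H O-1->N

Build one automaton per condition and run them in lockstep. The first has 5 states tracking the count of `0`s, saturating at 4; the second has 15 states tracking the last 3 symbols read. A product state is a pair (one from each), accepting exactly when both do. After merging equivalent states the machine shrinks.
A 15-state machine:
       0  1 
>  A   B  A 
   B   C  D 
   C   E  F 
   D   G  D 
 * E   H  I 
   F   J  K 
   G   L  F 
   H   H  H 
 * I   H  M 
 * J   H  N 
   K   O  K 
   L   H  I 
 * M   H  H 
   N   H  M 
   O   H  N 
(> = start, * = accepting)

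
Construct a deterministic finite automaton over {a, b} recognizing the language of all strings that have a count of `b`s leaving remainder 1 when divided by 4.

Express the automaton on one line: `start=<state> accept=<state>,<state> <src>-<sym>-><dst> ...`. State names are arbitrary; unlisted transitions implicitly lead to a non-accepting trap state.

Keep the running count of `b`s modulo 4: each `b` advances along the cycle q0 → q1 → q2 → q3 → q0 while other symbols loop. Accept at q1.
        a   b  
>  q0   q0  q1 
 * q1   q1  q2 
   q2   q2  q3 
   q3   q3  q0 
(> = start, * = accepting)

start=q0 accept=q1 q0-a->q0 q0-b->q1 q1-a->q1 q1-b->q2 q2-a->q2 q2-b->q3 q3-a->q3 q3-b->q0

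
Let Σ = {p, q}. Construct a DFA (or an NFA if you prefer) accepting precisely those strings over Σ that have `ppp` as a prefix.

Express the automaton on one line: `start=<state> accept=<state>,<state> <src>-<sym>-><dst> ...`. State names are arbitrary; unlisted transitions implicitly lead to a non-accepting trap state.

Walk along `ppp` while the input agrees: from A take `p` to B, and so on. Any deviation drops to the rejecting sink E. Once D is reached the prefix is confirmed and every continuation is accepted.
5 states suffice.
       p  q 
>  A   B  E 
   B   C  E 
   C   D  E 
 * D   D  D 
   E   E  E 
(> = start, * = accepting)

start=A accept=D A-p->B A-q->E B-p->C B-q->E C-p->D C-q->E D-p->D D-q->D E-p->E E-q->E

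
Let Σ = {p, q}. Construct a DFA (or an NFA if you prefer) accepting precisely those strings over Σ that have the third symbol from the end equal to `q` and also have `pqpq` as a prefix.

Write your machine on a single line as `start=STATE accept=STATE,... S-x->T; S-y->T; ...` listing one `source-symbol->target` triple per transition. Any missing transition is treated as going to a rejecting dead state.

Build one automaton per condition and run them in lockstep. One (15 states) tracks the last 3 symbols read; the other (6 states) tracks whether the input so far still matches the prefix `pqpq`. Each combined state is a pair, one component from each; accept when both components accept.
A 24-state machine:
       p  q 
>  A   B  C 
   B   D  E 
   C   F  G 
   D   H  I 
   E   J  K 
   F   L  M 
   G   N  O 
   H   H  I 
   I   P  K 
   J   L  Q 
   K   N  O 
   L   H  I 
   M   P  K 
   N   L  M 
   O   N  O 
   P   L  M 
 * Q   R  S 
   R   T  Q 
   S   U  V 
 * T   W  X 
 * U   T  Q 
 * V   U  V 
   W   W  X 
   X   R  S 
(> = start, * = accepting)

start=A; accept=Q,T,U,V; A-p->B; A-q->C; B-p->D; B-q->E; C-p->F; C-q->G; D-p->H; D-q->I; E-p->J; E-q->K; F-p->L; F-q->M; G-p->N; G-q->O; H-p->H; H-q->I; I-p->P; I-q->K; J-p->L; J-q->Q; K-p->N; K-q->O; L-p->H; L-q->I; M-p->P; M-q->K; N-p->L; N-q->M; O-p->N; O-q->O; P-p->L; P-q->M; Q-p->R; Q-q->S; R-p->T; R-q->Q; S-p->U; S-q->V; T-p->W; T-q->X; U-p->T; U-q->Q; V-p->U; V-q->V; W-p->W; W-q->X; X-p->R; X-q->S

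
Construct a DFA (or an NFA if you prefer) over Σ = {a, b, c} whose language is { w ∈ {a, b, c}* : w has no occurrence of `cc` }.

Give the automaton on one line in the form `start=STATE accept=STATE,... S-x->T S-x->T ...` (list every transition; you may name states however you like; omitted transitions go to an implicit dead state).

This is the complement of 'contains `cc`'. Use the same substring-matching states — s0 through s2 holding how much of `cc` has just been matched — but flip the accepting set: everything except the trap s2 accepts.
With 3 states:
        a   b   c  
>* s0   s0  s0  s1 
 * s1   s0  s0  s2 
   s2   s2  s2  s2 
(> = start, * = accepting)

start=s0 accept=s0,s1 s0-a->s0 s0-b->s0 s0-c->s1 s1-a->s0 s1-b->s0 s1-c->s2 s2-a->s2 s2-b->s2 s2-c->s2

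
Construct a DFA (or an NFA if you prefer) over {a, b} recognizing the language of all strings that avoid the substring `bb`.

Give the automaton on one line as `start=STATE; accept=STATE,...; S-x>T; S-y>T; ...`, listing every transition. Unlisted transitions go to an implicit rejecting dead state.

This is the complement of 'contains `bb`'. Use the same substring-matching states — q0 through q2 holding how much of `bb` has just been matched — but flip the accepting set: everything except the trap q2 accepts.
        a   b  
>* q0   q0  q1 
 * q1   q0  q2 
   q2   q2  q2 
(> = start, * = accepting)

start=q0; accept=q0,q1; q0-a>q0; q0-b>q1; q1-a>q0; q1-b>q2; q2-a>q2; q2-b>q2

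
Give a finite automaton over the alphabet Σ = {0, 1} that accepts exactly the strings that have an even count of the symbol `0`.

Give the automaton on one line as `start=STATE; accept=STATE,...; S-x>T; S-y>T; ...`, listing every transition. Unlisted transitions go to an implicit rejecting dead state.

Keep the running count of `0`s modulo 2: each `0` advances along the cycle q0 → q1 → q0 while other symbols loop. Accept at q0.
2 states suffice.
        0   1  
>* q0   q1  q0 
   q1   q0  q1 
(> = start, * = accepting)

start=q0; accept=q0; q0-0>q1; q0-1>q0; q1-0>q0; q1-1>q1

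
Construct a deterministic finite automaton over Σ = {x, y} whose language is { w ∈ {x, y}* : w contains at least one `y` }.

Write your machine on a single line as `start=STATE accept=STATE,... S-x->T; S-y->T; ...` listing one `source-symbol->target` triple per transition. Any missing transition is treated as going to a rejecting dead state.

Only the number of `y`s matters, and only up to 2. Make a chain q0 → q1 → q2 advanced by each `y` (with q2 absorbing); every other symbol self-loops. The accepting set is {q1, q2}.
A 3-state machine:
        x   y  
>  q0   q0  q1 
 * q1   q1  q2 
 * q2   q2  q2 
(> = start, * = accepting)

start=q0; accept=q1,q2; q0-x->q0; q0-y->q1; q1-x->q1; q1-y->q2; q2-x->q2; q2-y->q2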